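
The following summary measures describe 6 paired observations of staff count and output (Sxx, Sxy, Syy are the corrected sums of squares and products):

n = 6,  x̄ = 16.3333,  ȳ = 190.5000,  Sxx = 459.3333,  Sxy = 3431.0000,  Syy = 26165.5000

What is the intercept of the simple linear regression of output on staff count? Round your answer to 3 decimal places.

68.498

b = Sxy/Sxx = 3431/459.3333 = 7.469522
a = ȳ − b·x̄ = 190.5 − 7.469522·16.3333 = 68.498063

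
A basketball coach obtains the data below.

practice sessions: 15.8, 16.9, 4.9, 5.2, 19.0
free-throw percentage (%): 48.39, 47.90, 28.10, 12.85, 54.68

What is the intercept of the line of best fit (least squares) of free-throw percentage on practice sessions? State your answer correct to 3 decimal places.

n = 5, Σx = 61.8, Σy = 191.92, Σxy = 2817.502, Σx² = 947.3
Sxx = Σx² − (Σx)²/n = 947.3 − 763.848 = 183.452
Sxy = Σxy − (Σx)(Σy)/n = 2817.502 − 2372.1312 = 445.3708
b = Sxy/Sxx = 445.3708/183.452 = 2.427724
a = ȳ − b·x̄ = 38.384 − 2.427724·12.36 = 8.377333

8.377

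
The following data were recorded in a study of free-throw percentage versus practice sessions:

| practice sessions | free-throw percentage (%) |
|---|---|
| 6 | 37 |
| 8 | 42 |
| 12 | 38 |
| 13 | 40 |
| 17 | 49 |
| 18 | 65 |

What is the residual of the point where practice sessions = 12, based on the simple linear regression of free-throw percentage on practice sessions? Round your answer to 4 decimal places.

-6.5941

n = 6, Σx = 74, Σy = 271, Σxy = 3537, Σx² = 1026
Sxx = Σx² − (Σx)²/n = 1026 − 912.666667 = 113.333333
Sxy = Σxy − (Σx)(Σy)/n = 3537 − 3342.333333 = 194.666667
b = Sxy/Sxx = 194.666667/113.333333 = 1.717647
a = ȳ − b·x̄ = 45.166667 − 1.717647·12.333333 = 23.982353
ŷ(12) = 23.982353 + 1.717647·12 = 44.594118
residual = y − ŷ = 38 − 44.594118 = -6.594118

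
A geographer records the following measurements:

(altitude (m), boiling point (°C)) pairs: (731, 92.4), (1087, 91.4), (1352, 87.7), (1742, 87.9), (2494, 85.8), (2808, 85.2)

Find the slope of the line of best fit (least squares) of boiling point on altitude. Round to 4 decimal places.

-0.0034

n = 6, Σx = 10214, Σy = 530.4, Σxy = 891815.2, Σx² = 20683298
Sxx = Σx² − (Σx)²/n = 20683298 − 17387632.666667 = 3295665.333333
Sxy = Σxy − (Σx)(Σy)/n = 891815.2 − 902917.6 = -11102.4
b = Sxy/Sxx = -11102.4/3295665.333333 = -0.003369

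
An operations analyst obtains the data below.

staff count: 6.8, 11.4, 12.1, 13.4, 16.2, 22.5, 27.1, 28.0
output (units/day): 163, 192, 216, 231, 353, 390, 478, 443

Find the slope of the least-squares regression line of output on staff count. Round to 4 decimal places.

15.1958

n = 8, Σx = 137.5, Σy = 2466, Σxy = 48857.6, Σx² = 2789.27
Sxx = Σx² − (Σx)²/n = 2789.27 − 2363.28125 = 425.98875
Sxy = Σxy − (Σx)(Σy)/n = 48857.6 − 42384.375 = 6473.225
b = Sxy/Sxx = 6473.225/425.98875 = 15.195765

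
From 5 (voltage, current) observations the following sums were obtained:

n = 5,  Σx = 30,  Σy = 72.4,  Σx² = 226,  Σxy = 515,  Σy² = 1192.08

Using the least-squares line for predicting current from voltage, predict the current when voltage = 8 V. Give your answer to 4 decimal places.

Sxx = Σx² − (Σx)²/n = 226 − 180 = 46
Sxy = Σxy − (Σx)(Σy)/n = 515 − 434.4 = 80.6
b = Sxy/Sxx = 80.6/46 = 1.752174
a = ȳ − b·x̄ = 14.48 − 1.752174·6 = 3.966957
ŷ(8) = a + b·8 = 3.966957 + 1.752174·8 = 17.984348

17.9843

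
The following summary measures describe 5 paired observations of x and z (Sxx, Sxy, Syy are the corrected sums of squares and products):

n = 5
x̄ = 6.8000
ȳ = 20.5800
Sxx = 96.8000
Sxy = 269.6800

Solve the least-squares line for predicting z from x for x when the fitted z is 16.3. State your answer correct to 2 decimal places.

b = Sxy/Sxx = 269.68/96.8 = 2.785950
a = ȳ − b·x̄ = 20.58 − 2.785950·6.8 = 1.635537
Set a + b·x = 16.3: x = (16.3 − 1.635537) / 2.785950 = 5.263720

5.26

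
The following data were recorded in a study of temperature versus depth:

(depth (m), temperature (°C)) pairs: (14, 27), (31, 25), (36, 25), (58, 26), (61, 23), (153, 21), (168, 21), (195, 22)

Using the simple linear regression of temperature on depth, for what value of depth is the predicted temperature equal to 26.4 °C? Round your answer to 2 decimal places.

-2.63

n = 8, Σx = 716, Σy = 190, Σxy = 15995, Σx² = 99196
Sxx = Σx² − (Σx)²/n = 99196 − 64082 = 35114
Sxy = Σxy − (Σx)(Σy)/n = 15995 − 17005 = -1010
b = Sxy/Sxx = -1010/35114 = -0.028763
a = ȳ − b·x̄ = 23.75 − (-0.028763)·89.5 = 26.324329
Set a + b·x = 26.4: x = (26.4 − 26.324329) / (-0.028763) = -2.630792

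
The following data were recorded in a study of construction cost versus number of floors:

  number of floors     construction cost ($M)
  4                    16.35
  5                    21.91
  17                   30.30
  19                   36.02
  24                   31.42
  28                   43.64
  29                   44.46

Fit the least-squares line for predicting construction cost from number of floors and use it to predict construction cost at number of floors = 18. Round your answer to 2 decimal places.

n = 7, Σx = 126, Σy = 224.1, Σxy = 4639.77, Σx² = 2892
Sxx = Σx² − (Σx)²/n = 2892 − 2268 = 624
Sxy = Σxy − (Σx)(Σy)/n = 4639.77 − 4033.8 = 605.97
b = Sxy/Sxx = 605.97/624 = 0.971106
a = ȳ − b·x̄ = 32.014286 − 0.971106·18 = 14.534382
ŷ(18) = a + b·18 = 14.534382 + 0.971106·18 = 32.014286

32.01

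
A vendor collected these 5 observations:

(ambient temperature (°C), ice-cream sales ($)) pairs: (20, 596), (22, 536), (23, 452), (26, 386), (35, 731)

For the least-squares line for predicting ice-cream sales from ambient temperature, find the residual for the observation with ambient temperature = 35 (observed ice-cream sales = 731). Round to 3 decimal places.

73.327

n = 5, Σx = 126, Σy = 2701, Σxy = 69729, Σx² = 3314
Sxx = Σx² − (Σx)²/n = 3314 − 3175.2 = 138.8
Sxy = Σxy − (Σx)(Σy)/n = 69729 − 68065.2 = 1663.8
b = Sxy/Sxx = 1663.8/138.8 = 11.987032
a = ȳ − b·x̄ = 540.2 − 11.987032·25.2 = 238.126801
ŷ(35) = 238.126801 + 11.987032·35 = 657.672911
residual = y − ŷ = 731 − 657.672911 = 73.327089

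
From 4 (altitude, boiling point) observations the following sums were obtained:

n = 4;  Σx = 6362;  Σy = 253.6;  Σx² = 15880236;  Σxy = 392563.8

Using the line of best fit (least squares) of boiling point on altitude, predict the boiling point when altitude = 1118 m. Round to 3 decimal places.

Sxx = Σx² − (Σx)²/n = 15880236 − 10118761 = 5761475
Sxy = Σxy − (Σx)(Σy)/n = 392563.8 − 403350.8 = -10787
b = Sxy/Sxx = -10787/5761475 = -0.001872
a = ȳ − b·x̄ = 63.4 − (-0.001872)·1590.5 = 66.377835
ŷ(1118) = a + b·1118 = 66.377835 + (-0.001872)·1118 = 64.284645

64.285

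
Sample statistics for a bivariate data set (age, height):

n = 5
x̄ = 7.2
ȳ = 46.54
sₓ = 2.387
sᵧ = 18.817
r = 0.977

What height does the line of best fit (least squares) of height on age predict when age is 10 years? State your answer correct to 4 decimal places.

b = r · sᵧ/sₓ = 0.977 · 18.817/2.387 = 7.701805
a = ȳ − b·x̄ = 46.54 − 7.701805·7.2 = -8.912997
ŷ(10) = a + b·10 = -8.912997 + 7.701805·10 = 68.105055

68.1051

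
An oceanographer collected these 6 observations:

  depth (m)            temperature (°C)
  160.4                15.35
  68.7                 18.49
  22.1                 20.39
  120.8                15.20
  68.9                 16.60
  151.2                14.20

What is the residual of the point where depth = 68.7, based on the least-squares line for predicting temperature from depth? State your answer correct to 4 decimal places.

n = 6, Σx = 592.1, Σy = 100.23, Σxy = 9309.962, Σx² = 73137.55
Sxx = Σx² − (Σx)²/n = 73137.55 − 58430.401667 = 14707.148333
Sxy = Σxy − (Σx)(Σy)/n = 9309.962 − 9891.0305 = -581.0685
b = Sxy/Sxx = -581.0685/14707.148333 = -0.039509
a = ȳ − b·x̄ = 16.705 − (-0.039509)·98.683333 = 20.603905
ŷ(68.7) = 20.603905 + (-0.039509)·68.7 = 17.889619
residual = y − ŷ = 18.49 − 17.889619 = 0.600381

0.6004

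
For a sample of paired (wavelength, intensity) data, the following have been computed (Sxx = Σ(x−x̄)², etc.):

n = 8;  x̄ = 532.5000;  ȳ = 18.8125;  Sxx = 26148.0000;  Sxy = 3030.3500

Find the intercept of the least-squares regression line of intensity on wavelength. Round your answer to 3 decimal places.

-42.900

b = Sxy/Sxx = 3030.35/26148 = 0.115892
a = ȳ − b·x̄ = 18.8125 − 0.115892·532.5 = -42.900112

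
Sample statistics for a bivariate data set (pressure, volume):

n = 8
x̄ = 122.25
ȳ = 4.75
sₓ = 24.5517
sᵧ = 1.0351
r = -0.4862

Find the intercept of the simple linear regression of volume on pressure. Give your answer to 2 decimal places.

7.26

b = r · sᵧ/sₓ = -0.4862 · 1.0351/24.5517 = -0.020498
a = ȳ − b·x̄ = 4.75 − (-0.020498)·122.25 = 7.255905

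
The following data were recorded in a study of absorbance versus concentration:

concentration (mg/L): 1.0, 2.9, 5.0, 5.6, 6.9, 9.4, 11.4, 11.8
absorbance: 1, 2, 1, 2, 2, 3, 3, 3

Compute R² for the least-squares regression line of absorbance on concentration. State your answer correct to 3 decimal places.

n = 8, Σx = 54, Σy = 17, Σxy = 134.6, Σx² = 470.94, Σy² = 41
Sxx = Σx² − (Σx)²/n = 470.94 − 364.5 = 106.44
Sxy = Σxy − (Σx)(Σy)/n = 134.6 − 114.75 = 19.85
Syy = Σy² − (Σy)²/n = 41 − 36.125 = 4.875
R² = Sxy²/(Sxx·Syy) = (19.85)²/(106.44·4.875) = 0.759349

0.759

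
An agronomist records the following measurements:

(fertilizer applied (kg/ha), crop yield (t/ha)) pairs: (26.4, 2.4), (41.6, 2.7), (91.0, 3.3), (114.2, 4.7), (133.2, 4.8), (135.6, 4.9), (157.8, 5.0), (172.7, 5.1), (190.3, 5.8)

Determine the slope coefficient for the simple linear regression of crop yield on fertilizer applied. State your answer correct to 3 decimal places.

0.021

n = 9, Σx = 1062.8, Σy = 38.7, Σxy = 5090.03, Σx² = 150819.98
Sxx = Σx² − (Σx)²/n = 150819.98 − 125504.871111 = 25315.108889
Sxy = Σxy − (Σx)(Σy)/n = 5090.03 − 4570.04 = 519.99
b = Sxy/Sxx = 519.99/25315.108889 = 0.020541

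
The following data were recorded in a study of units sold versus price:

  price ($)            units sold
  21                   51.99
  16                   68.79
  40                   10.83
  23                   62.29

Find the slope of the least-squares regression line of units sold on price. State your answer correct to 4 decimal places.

-2.4209

n = 4, Σx = 100, Σy = 193.9, Σxy = 4058.3, Σx² = 2826
Sxx = Σx² − (Σx)²/n = 2826 − 2500 = 326
Sxy = Σxy − (Σx)(Σy)/n = 4058.3 − 4847.5 = -789.2
b = Sxy/Sxx = -789.2/326 = -2.420859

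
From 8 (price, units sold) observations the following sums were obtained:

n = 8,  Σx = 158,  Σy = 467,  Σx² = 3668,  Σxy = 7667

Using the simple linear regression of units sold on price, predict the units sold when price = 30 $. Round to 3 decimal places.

29.240

Sxx = Σx² − (Σx)²/n = 3668 − 3120.5 = 547.5
Sxy = Σxy − (Σx)(Σy)/n = 7667 − 9223.25 = -1556.25
b = Sxy/Sxx = -1556.25/547.5 = -2.842466
a = ȳ − b·x̄ = 58.375 − (-2.842466)·19.75 = 114.513699
ŷ(30) = a + b·30 = 114.513699 + (-2.842466)·30 = 29.239726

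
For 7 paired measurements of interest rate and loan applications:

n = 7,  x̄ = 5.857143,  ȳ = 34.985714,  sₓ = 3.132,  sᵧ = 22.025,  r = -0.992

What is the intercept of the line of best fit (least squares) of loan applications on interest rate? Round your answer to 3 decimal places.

b = r · sᵧ/sₓ = -0.992 · 22.025/3.132 = -6.975990
a = ȳ − b·x̄ = 34.985714 − (-6.975990)·5.857143 = 75.845084

75.845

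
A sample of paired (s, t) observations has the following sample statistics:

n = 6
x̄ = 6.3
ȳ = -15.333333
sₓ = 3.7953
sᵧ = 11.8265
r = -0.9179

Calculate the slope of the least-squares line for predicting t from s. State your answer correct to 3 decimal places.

b = r · sᵧ/sₓ = -0.9179 · 11.8265/3.7953 = -2.860260

-2.860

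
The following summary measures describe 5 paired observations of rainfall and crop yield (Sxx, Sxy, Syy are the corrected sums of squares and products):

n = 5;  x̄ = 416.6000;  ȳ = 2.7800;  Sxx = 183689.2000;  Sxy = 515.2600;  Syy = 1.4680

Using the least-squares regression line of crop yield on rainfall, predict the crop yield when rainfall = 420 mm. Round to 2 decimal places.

b = Sxy/Sxx = 515.26/183689.2 = 0.002805
a = ȳ − b·x̄ = 2.78 − 0.002805·416.6 = 1.611410
ŷ(420) = a + b·420 = 1.611410 + 0.002805·420 = 2.789537

2.79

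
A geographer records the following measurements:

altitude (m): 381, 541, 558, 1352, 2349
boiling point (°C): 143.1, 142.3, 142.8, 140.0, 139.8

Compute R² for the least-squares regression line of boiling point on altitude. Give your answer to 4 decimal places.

0.8368

n = 5, Σx = 5181, Σy = 708, Σxy = 728858, Σx² = 8094911, Σy² = 100262.78
Sxx = Σx² − (Σx)²/n = 8094911 − 5368552.2 = 2726358.8
Sxy = Σxy − (Σx)(Σy)/n = 728858 − 733629.6 = -4771.6
Syy = Σy² − (Σy)²/n = 100262.78 − 100252.8 = 9.98
R² = Sxy²/(Sxx·Syy) = (-4771.6)²/(2726358.8·9.98) = 0.836786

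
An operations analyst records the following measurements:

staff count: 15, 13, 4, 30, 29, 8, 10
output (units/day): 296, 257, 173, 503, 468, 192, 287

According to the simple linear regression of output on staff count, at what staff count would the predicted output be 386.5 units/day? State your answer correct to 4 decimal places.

n = 7, Σx = 109, Σy = 2176, Σxy = 41541, Σx² = 2315
Sxx = Σx² − (Σx)²/n = 2315 − 1697.285714 = 617.714286
Sxy = Σxy − (Σx)(Σy)/n = 41541 − 33883.428571 = 7657.571429
b = Sxy/Sxx = 7657.571429/617.714286 = 12.396623
a = ȳ − b·x̄ = 310.857143 − 12.396623·15.571429 = 117.824006
Set a + b·x = 386.5: x = (386.5 − 117.824006) / 12.396623 = 21.673321

21.6733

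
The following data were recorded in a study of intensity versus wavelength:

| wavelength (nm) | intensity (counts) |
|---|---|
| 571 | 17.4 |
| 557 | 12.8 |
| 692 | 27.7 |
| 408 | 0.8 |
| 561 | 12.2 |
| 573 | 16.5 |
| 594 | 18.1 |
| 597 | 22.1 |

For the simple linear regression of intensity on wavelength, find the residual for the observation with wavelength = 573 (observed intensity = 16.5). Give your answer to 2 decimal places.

0.17

n = 8, Σx = 4553, Σy = 127.6, Σxy = 76803.6, Σx² = 2633913
Sxx = Σx² − (Σx)²/n = 2633913 − 2591226.125 = 42686.875
Sxy = Σxy − (Σx)(Σy)/n = 76803.6 − 72620.35 = 4183.25
b = Sxy/Sxx = 4183.25/42686.875 = 0.097999
a = ȳ − b·x̄ = 15.95 − 0.097999·569.125 = -39.823400
ŷ(573) = -39.823400 + 0.097999·573 = 16.329744
residual = y − ŷ = 16.5 − 16.329744 = 0.170256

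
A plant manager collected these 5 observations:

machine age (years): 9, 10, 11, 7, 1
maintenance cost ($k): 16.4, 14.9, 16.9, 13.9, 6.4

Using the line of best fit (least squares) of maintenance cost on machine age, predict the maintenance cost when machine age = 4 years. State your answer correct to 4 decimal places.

n = 5, Σx = 38, Σy = 68.5, Σxy = 586.2, Σx² = 352
Sxx = Σx² − (Σx)²/n = 352 − 288.8 = 63.2
Sxy = Σxy − (Σx)(Σy)/n = 586.2 − 520.6 = 65.6
b = Sxy/Sxx = 65.6/63.2 = 1.037975
a = ȳ − b·x̄ = 13.7 − 1.037975·7.6 = 5.811392
ŷ(4) = a + b·4 = 5.811392 + 1.037975·4 = 9.963291

9.9633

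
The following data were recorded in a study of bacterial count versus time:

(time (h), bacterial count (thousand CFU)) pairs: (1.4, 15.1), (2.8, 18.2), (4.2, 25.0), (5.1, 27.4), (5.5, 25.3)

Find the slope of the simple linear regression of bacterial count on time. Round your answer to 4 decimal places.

n = 5, Σx = 19, Σy = 111, Σxy = 455.99, Σx² = 83.7
Sxx = Σx² − (Σx)²/n = 83.7 − 72.2 = 11.5
Sxy = Σxy − (Σx)(Σy)/n = 455.99 − 421.8 = 34.19
b = Sxy/Sxx = 34.19/11.5 = 2.973043

2.9730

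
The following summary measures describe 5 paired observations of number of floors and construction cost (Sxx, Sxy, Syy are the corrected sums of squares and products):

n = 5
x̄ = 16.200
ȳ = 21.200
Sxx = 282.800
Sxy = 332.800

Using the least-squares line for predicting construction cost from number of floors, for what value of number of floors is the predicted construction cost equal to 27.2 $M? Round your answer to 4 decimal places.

21.2986

b = Sxy/Sxx = 332.8/282.8 = 1.176803
a = ȳ − b·x̄ = 21.2 − 1.176803·16.2 = 2.135785
Set a + b·x = 27.2: x = (27.2 − 2.135785) / 1.176803 = 21.298558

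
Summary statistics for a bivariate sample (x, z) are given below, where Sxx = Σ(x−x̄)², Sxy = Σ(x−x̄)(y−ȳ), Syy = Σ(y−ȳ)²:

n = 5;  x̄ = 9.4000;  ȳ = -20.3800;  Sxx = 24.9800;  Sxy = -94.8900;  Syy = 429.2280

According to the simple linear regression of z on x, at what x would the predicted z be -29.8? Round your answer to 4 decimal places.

b = Sxy/Sxx = -94.89/24.98 = -3.798639
a = ȳ − b·x̄ = -20.38 − (-3.798639)·9.4 = 15.327206
Set a + b·x = -29.8: x = (-29.8 − 15.327206) / (-3.798639) = 11.879836

11.8798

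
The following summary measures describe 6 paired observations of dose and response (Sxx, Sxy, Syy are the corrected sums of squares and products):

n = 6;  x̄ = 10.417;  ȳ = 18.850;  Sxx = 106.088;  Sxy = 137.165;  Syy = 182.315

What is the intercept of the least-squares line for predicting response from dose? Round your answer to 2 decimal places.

5.38

b = Sxy/Sxx = 137.165/106.088 = 1.292936
a = ȳ − b·x̄ = 18.85 − 1.292936·10.417 = 5.381485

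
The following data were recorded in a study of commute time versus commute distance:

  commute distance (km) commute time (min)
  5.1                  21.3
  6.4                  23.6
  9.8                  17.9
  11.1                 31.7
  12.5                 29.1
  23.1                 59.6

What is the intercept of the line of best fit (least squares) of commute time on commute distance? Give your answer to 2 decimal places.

5.64

n = 6, Σx = 68, Σy = 183.2, Σxy = 2527.47, Σx² = 976.08
Sxx = Σx² − (Σx)²/n = 976.08 − 770.666667 = 205.413333
Sxy = Σxy − (Σx)(Σy)/n = 2527.47 − 2076.266667 = 451.203333
b = Sxy/Sxx = 451.203333/205.413333 = 2.196563
a = ȳ − b·x̄ = 30.533333 − 2.196563·11.333333 = 5.638952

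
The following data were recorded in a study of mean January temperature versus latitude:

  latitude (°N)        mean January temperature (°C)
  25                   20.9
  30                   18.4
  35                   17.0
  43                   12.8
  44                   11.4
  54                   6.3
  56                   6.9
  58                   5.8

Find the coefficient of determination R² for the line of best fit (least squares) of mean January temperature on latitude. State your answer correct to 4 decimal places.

n = 8, Σx = 345, Σy = 99.5, Σxy = 3784.5, Σx² = 15951, Σy² = 1479.11
Sxx = Σx² − (Σx)²/n = 15951 − 14878.125 = 1072.875
Sxy = Σxy − (Σx)(Σy)/n = 3784.5 − 4290.9375 = -506.4375
Syy = Σy² − (Σy)²/n = 1479.11 − 1237.53125 = 241.57875
R² = Sxy²/(Sxx·Syy) = (-506.4375)²/(1072.875·241.57875) = 0.989564

0.9896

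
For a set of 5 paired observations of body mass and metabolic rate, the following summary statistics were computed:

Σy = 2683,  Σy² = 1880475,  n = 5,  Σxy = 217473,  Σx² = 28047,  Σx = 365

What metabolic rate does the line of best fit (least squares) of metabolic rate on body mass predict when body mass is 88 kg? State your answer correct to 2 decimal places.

Sxx = Σx² − (Σx)²/n = 28047 − 26645 = 1402
Sxy = Σxy − (Σx)(Σy)/n = 217473 − 195859 = 21614
b = Sxy/Sxx = 21614/1402 = 15.416548
a = ȳ − b·x̄ = 536.6 − 15.416548·73 = -588.807989
ŷ(88) = a + b·88 = -588.807989 + 15.416548·88 = 767.848217

767.85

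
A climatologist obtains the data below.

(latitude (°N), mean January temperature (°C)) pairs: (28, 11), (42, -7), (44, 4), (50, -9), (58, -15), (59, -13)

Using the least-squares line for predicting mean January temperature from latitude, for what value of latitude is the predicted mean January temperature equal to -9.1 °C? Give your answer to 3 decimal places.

n = 6, Σx = 281, Σy = -29, Σxy = -1897, Σx² = 13829
Sxx = Σx² − (Σx)²/n = 13829 − 13160.166667 = 668.833333
Sxy = Σxy − (Σx)(Σy)/n = -1897 − (-1358.166667) = -538.833333
b = Sxy/Sxx = -538.833333/668.833333 = -0.805632
a = ȳ − b·x̄ = -4.833333 − (-0.805632)·46.833333 = 32.897084
Set a + b·x = -9.1: x = (-9.1 − 32.897084) / (-0.805632) = 52.129384

52.129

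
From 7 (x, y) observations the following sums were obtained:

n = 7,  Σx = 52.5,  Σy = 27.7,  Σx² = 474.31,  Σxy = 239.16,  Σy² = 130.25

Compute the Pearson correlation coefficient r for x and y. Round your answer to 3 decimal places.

0.770

Sxx = Σx² − (Σx)²/n = 474.31 − 393.75 = 80.56
Sxy = Σxy − (Σx)(Σy)/n = 239.16 − 207.75 = 31.41
Syy = Σy² − (Σy)²/n = 130.25 − 109.612857 = 20.637143
r = Sxy/√(Sxx·Syy) = 31.41/√(1662.528229) = 31.41/40.774112 = 0.770342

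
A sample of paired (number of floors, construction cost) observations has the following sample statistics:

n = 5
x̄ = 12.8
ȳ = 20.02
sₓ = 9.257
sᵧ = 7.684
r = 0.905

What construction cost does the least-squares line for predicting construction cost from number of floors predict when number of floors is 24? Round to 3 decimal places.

b = r · sᵧ/sₓ = 0.905 · 7.684/9.257 = 0.751217
a = ȳ − b·x̄ = 20.02 − 0.751217·12.8 = 10.404417
ŷ(24) = a + b·24 = 10.404417 + 0.751217·24 = 28.433636

28.434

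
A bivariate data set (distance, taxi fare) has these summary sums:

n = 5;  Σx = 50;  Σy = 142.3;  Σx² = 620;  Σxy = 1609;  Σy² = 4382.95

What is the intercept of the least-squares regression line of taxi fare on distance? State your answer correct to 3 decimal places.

Sxx = Σx² − (Σx)²/n = 620 − 500 = 120
Sxy = Σxy − (Σx)(Σy)/n = 1609 − 1423 = 186
b = Sxy/Sxx = 186/120 = 1.55
a = ȳ − b·x̄ = 28.46 − 1.55·10 = 12.96

12.960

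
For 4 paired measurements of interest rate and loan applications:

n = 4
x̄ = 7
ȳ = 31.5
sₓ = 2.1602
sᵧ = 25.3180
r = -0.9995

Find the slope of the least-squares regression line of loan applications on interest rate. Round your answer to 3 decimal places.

-11.714

b = r · sᵧ/sₓ = -0.9995 · 25.318/2.1602 = -11.714351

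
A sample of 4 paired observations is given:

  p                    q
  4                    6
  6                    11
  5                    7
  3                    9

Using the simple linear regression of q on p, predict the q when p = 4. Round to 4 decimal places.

n = 4, Σx = 18, Σy = 33, Σxy = 152, Σx² = 86
Sxx = Σx² − (Σx)²/n = 86 − 81 = 5
Sxy = Σxy − (Σx)(Σy)/n = 152 − 148.5 = 3.5
b = Sxy/Sxx = 3.5/5 = 0.7
a = ȳ − b·x̄ = 8.25 − 0.7·4.5 = 5.1
ŷ(4) = a + b·4 = 5.1 + 0.7·4 = 7.9

7.9000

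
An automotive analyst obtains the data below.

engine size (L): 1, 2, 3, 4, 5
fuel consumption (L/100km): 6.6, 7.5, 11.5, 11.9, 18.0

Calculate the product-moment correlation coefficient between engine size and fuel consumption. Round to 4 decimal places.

n = 5, Σx = 15, Σy = 55.5, Σxy = 193.7, Σx² = 55, Σy² = 697.67
Sxx = Σx² − (Σx)²/n = 55 − 45 = 10
Sxy = Σxy − (Σx)(Σy)/n = 193.7 − 166.5 = 27.2
Syy = Σy² − (Σy)²/n = 697.67 − 616.05 = 81.62
r = Sxy/√(Sxx·Syy) = 27.2/√(816.2) = 27.2/28.569214 = 0.952074

0.9521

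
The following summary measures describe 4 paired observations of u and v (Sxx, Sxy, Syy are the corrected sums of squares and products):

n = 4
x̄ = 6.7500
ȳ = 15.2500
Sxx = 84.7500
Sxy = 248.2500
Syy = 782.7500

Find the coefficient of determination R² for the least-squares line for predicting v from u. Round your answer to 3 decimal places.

R² = Sxy²/(Sxx·Syy) = (248.25)²/(84.75·782.75) = 0.929000

0.929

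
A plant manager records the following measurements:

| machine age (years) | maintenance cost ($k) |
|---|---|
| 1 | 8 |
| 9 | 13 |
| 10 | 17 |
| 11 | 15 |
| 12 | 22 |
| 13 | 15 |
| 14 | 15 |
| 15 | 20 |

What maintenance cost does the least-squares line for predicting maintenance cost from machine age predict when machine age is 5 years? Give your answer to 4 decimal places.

n = 8, Σx = 85, Σy = 125, Σxy = 1429, Σx² = 1037
Sxx = Σx² − (Σx)²/n = 1037 − 903.125 = 133.875
Sxy = Σxy − (Σx)(Σy)/n = 1429 − 1328.125 = 100.875
b = Sxy/Sxx = 100.875/133.875 = 0.753501
a = ȳ − b·x̄ = 15.625 − 0.753501·10.625 = 7.619048
ŷ(5) = a + b·5 = 7.619048 + 0.753501·5 = 11.386555

11.3866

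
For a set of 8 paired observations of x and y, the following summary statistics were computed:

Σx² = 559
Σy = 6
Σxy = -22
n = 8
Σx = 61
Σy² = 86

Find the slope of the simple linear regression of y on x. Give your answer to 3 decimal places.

-0.722

Sxx = Σx² − (Σx)²/n = 559 − 465.125 = 93.875
Sxy = Σxy − (Σx)(Σy)/n = -22 − 45.75 = -67.75
b = Sxy/Sxx = -67.75/93.875 = -0.721704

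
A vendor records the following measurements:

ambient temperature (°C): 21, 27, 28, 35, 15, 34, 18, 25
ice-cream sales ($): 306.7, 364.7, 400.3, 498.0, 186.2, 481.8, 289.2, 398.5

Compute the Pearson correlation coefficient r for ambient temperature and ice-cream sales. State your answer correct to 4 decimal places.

0.9733

n = 8, Σx = 203, Σy = 2925.4, Σxy = 79268.3, Σx² = 5509, Σy² = 1144555.64
Sxx = Σx² − (Σx)²/n = 5509 − 5151.125 = 357.875
Sxy = Σxy − (Σx)(Σy)/n = 79268.3 − 74232.025 = 5036.275
Syy = Σy² − (Σy)²/n = 1144555.64 − 1069745.645 = 74809.995
r = Sxy/√(Sxx·Syy) = 5036.275/√(26772626.960625) = 5036.275/5174.227185 = 0.973339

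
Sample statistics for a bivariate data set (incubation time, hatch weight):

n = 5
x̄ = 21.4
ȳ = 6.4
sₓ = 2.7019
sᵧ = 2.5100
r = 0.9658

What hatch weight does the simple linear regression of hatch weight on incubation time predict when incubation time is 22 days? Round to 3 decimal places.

b = r · sᵧ/sₓ = 0.9658 · 2.51/2.7019 = 0.897205
a = ȳ − b·x̄ = 6.4 − 0.897205·21.4 = -12.800185
ŷ(22) = a + b·22 = -12.800185 + 0.897205·22 = 6.938323

6.938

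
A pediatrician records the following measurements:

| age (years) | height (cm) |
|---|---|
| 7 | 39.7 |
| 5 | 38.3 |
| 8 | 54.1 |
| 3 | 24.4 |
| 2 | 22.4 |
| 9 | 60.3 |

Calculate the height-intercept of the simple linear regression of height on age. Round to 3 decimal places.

n = 6, Σx = 34, Σy = 239.2, Σxy = 1562.9, Σx² = 232
Sxx = Σx² − (Σx)²/n = 232 − 192.666667 = 39.333333
Sxy = Σxy − (Σx)(Σy)/n = 1562.9 − 1355.466667 = 207.433333
b = Sxy/Sxx = 207.433333/39.333333 = 5.273729
a = ȳ − b·x̄ = 39.866667 − 5.273729·5.666667 = 9.982203

9.982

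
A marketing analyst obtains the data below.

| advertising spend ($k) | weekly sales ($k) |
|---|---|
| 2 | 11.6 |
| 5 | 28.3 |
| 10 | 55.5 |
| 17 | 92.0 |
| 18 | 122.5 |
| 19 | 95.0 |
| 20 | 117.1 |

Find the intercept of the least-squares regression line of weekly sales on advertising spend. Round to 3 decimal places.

-0.573

n = 7, Σx = 91, Σy = 522, Σxy = 8635.7, Σx² = 1503
Sxx = Σx² − (Σx)²/n = 1503 − 1183 = 320
Sxy = Σxy − (Σx)(Σy)/n = 8635.7 − 6786 = 1849.7
b = Sxy/Sxx = 1849.7/320 = 5.780312
a = ȳ − b·x̄ = 74.571429 − 5.780312·13 = -0.572634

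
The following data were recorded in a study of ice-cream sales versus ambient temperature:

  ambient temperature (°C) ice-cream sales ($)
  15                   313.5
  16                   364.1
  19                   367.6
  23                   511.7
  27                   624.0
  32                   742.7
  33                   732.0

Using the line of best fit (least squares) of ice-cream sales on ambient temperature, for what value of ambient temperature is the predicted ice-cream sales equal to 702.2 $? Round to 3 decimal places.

30.961

n = 7, Σx = 165, Σy = 3655.6, Σxy = 94052, Σx² = 4213
Sxx = Σx² − (Σx)²/n = 4213 − 3889.285714 = 323.714286
Sxy = Σxy − (Σx)(Σy)/n = 94052 − 86167.714286 = 7884.285714
b = Sxy/Sxx = 7884.285714/323.714286 = 24.355693
a = ȳ − b·x̄ = 522.228571 − 24.355693·23.571429 = -51.869903
Set a + b·x = 702.2: x = (702.2 − (-51.869903)) / 24.355693 = 30.960725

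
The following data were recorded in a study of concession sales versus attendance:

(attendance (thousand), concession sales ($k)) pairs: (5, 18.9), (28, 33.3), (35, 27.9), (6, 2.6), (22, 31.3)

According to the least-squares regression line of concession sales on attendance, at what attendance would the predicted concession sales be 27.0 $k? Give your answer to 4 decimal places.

24.9544

n = 5, Σx = 96, Σy = 114, Σxy = 2707.6, Σx² = 2554
Sxx = Σx² − (Σx)²/n = 2554 − 1843.2 = 710.8
Sxy = Σxy − (Σx)(Σy)/n = 2707.6 − 2188.8 = 518.8
b = Sxy/Sxx = 518.8/710.8 = 0.729882
a = ȳ − b·x̄ = 22.8 − 0.729882·19.2 = 8.786269
Set a + b·x = 27.0: x = (27.0 − 8.786269) / 0.729882 = 24.954356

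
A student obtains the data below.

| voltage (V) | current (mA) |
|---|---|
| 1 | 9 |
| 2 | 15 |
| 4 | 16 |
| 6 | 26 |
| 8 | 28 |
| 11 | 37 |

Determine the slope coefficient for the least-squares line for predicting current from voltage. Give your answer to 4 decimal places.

2.6822

n = 6, Σx = 32, Σy = 131, Σxy = 890, Σx² = 242
Sxx = Σx² − (Σx)²/n = 242 − 170.666667 = 71.333333
Sxy = Σxy − (Σx)(Σy)/n = 890 − 698.666667 = 191.333333
b = Sxy/Sxx = 191.333333/71.333333 = 2.682243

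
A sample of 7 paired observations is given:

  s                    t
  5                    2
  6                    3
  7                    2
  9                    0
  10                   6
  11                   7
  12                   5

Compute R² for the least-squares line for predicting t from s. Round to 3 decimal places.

0.388

n = 7, Σx = 60, Σy = 25, Σxy = 239, Σx² = 556, Σy² = 127
Sxx = Σx² − (Σx)²/n = 556 − 514.285714 = 41.714286
Sxy = Σxy − (Σx)(Σy)/n = 239 − 214.285714 = 24.714286
Syy = Σy² − (Σy)²/n = 127 − 89.285714 = 37.714286
R² = Sxy²/(Sxx·Syy) = (24.714286)²/(41.714286·37.714286) = 0.388245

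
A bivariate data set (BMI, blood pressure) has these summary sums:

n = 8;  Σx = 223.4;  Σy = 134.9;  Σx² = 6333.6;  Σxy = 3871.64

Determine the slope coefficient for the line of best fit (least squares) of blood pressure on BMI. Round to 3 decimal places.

Sxx = Σx² − (Σx)²/n = 6333.6 − 6238.445 = 95.155
Sxy = Σxy − (Σx)(Σy)/n = 3871.64 − 3767.0825 = 104.5575
b = Sxy/Sxx = 104.5575/95.155 = 1.098812

1.099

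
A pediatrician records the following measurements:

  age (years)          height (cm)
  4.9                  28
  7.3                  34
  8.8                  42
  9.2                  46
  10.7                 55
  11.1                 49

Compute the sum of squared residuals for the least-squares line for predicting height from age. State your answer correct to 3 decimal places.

41.319

n = 6, Σx = 52, Σy = 254, Σxy = 2310.6, Σx² = 477.08, Σy² = 11246
Sxx = Σx² − (Σx)²/n = 477.08 − 450.666667 = 26.413333
Sxy = Σxy − (Σx)(Σy)/n = 2310.6 − 2201.333333 = 109.266667
Syy = Σy² − (Σy)²/n = 11246 − 10752.666667 = 493.333333
b = Sxy/Sxx = 109.266667/26.413333 = 4.136800
SSE = Syy − b·Sxy = 493.333333 − 4.136800·109.266667 = 41.319031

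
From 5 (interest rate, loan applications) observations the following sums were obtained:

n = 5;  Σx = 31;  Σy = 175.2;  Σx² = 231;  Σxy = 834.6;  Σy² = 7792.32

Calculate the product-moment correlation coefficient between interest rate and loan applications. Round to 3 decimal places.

-0.994

Sxx = Σx² − (Σx)²/n = 231 − 192.2 = 38.8
Sxy = Σxy − (Σx)(Σy)/n = 834.6 − 1086.24 = -251.64
Syy = Σy² − (Σy)²/n = 7792.32 − 6139.008 = 1653.312
r = Sxy/√(Sxx·Syy) = -251.64/√(64148.5056) = -251.64/253.275553 = -0.993542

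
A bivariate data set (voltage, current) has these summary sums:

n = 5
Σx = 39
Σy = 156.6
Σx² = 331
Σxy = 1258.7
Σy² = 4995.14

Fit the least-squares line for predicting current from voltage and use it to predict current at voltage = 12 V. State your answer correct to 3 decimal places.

Sxx = Σx² − (Σx)²/n = 331 − 304.2 = 26.8
Sxy = Σxy − (Σx)(Σy)/n = 1258.7 − 1221.48 = 37.22
b = Sxy/Sxx = 37.22/26.8 = 1.388806
a = ȳ − b·x̄ = 31.32 − 1.388806·7.8 = 20.487313
ŷ(12) = a + b·12 = 20.487313 + 1.388806·12 = 37.152985

37.153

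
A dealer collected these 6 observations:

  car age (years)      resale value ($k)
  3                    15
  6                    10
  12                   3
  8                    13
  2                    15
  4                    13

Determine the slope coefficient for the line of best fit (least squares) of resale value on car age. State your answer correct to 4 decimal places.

n = 6, Σx = 35, Σy = 69, Σxy = 327, Σx² = 273
Sxx = Σx² − (Σx)²/n = 273 − 204.166667 = 68.833333
Sxy = Σxy − (Σx)(Σy)/n = 327 − 402.5 = -75.5
b = Sxy/Sxx = -75.5/68.833333 = -1.096852

-1.0969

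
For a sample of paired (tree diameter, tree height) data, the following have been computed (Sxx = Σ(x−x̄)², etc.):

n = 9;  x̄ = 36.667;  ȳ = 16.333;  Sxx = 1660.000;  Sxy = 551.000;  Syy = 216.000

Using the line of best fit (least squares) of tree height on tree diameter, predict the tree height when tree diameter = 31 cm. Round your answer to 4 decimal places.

14.4520

b = Sxy/Sxx = 551/1660 = 0.331928
a = ȳ − b·x̄ = 16.333 − 0.331928·36.667 = 4.162207
ŷ(31) = a + b·31 = 4.162207 + 0.331928·31 = 14.451966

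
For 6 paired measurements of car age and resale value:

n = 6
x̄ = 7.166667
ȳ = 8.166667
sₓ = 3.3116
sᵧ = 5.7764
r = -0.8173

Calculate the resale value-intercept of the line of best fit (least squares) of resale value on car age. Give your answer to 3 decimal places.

b = r · sᵧ/sₓ = -0.8173 · 5.7764/3.3116 = -1.425610
a = ȳ − b·x̄ = 8.166667 − (-1.425610)·7.166667 = 18.383543

18.384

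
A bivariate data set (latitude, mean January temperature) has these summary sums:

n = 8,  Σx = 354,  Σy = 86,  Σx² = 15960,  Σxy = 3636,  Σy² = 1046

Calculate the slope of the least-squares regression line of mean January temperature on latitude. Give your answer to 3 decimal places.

Sxx = Σx² − (Σx)²/n = 15960 − 15664.5 = 295.5
Sxy = Σxy − (Σx)(Σy)/n = 3636 − 3805.5 = -169.5
b = Sxy/Sxx = -169.5/295.5 = -0.573604

-0.574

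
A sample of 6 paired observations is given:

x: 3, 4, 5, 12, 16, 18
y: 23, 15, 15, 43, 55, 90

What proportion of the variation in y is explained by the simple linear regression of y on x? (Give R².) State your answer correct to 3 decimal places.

0.870

n = 6, Σx = 58, Σy = 241, Σxy = 3220, Σx² = 774, Σy² = 13953
Sxx = Σx² − (Σx)²/n = 774 − 560.666667 = 213.333333
Sxy = Σxy − (Σx)(Σy)/n = 3220 − 2329.666667 = 890.333333
Syy = Σy² − (Σy)²/n = 13953 − 9680.166667 = 4272.833333
R² = Sxy²/(Sxx·Syy) = (890.333333)²/(213.333333·4272.833333) = 0.869622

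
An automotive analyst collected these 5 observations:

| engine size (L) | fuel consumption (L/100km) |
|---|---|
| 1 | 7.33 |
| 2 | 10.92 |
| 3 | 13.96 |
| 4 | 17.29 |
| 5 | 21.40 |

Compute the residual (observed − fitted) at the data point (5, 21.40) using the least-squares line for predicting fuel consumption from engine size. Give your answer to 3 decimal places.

0.318

n = 5, Σx = 15, Σy = 70.9, Σxy = 247.21, Σx² = 55
Sxx = Σx² − (Σx)²/n = 55 − 45 = 10
Sxy = Σxy − (Σx)(Σy)/n = 247.21 − 212.7 = 34.51
b = Sxy/Sxx = 34.51/10 = 3.451
a = ȳ − b·x̄ = 14.18 − 3.451·3 = 3.827
ŷ(5) = 3.827 + 3.451·5 = 21.082
residual = y − ŷ = 21.40 − 21.082 = 0.318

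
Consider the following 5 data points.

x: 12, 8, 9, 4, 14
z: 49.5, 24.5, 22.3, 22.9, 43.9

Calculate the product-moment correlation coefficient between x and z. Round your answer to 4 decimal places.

n = 5, Σx = 47, Σy = 163.1, Σxy = 1696.9, Σx² = 501, Σy² = 5999.41
Sxx = Σx² − (Σx)²/n = 501 − 441.8 = 59.2
Sxy = Σxy − (Σx)(Σy)/n = 1696.9 − 1533.14 = 163.76
Syy = Σy² − (Σy)²/n = 5999.41 − 5320.322 = 679.088
r = Sxy/√(Sxx·Syy) = 163.76/√(40202.0096) = 163.76/200.504388 = 0.816740

0.8167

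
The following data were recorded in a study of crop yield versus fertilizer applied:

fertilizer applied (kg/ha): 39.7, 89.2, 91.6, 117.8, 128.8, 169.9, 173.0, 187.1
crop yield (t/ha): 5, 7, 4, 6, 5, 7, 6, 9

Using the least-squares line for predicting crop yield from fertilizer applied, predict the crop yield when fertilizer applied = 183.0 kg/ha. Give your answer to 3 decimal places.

n = 8, Σx = 997.1, Σy = 49, Σxy = 6451.3, Σx² = 142190.99
Sxx = Σx² − (Σx)²/n = 142190.99 − 124276.05125 = 17914.93875
Sxy = Σxy − (Σx)(Σy)/n = 6451.3 − 6107.2375 = 344.0625
b = Sxy/Sxx = 344.0625/17914.93875 = 0.019205
a = ȳ − b·x̄ = 6.125 − 0.019205·124.6375 = 3.731294
ŷ(183.0) = a + b·183.0 = 3.731294 + 0.019205·183 = 7.245872

7.246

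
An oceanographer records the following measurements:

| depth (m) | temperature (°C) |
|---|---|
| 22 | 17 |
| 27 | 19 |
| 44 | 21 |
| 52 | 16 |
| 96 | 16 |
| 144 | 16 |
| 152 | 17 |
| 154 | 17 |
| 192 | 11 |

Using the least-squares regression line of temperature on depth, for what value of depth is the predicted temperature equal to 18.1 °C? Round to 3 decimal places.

n = 9, Σx = 883, Σy = 150, Σxy = 13797, Σx² = 119489
Sxx = Σx² − (Σx)²/n = 119489 − 86632.111111 = 32856.888889
Sxy = Σxy − (Σx)(Σy)/n = 13797 − 14716.666667 = -919.666667
b = Sxy/Sxx = -919.666667/32856.888889 = -0.027990
a = ȳ − b·x̄ = 16.666667 − (-0.027990)·98.111111 = 19.412804
Set a + b·x = 18.1: x = (18.1 − 19.412804) / (-0.027990) = 46.902477

46.902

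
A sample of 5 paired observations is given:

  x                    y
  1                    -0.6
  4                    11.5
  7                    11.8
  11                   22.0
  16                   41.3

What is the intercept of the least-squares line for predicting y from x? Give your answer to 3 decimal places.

n = 5, Σx = 39, Σy = 86, Σxy = 1030.8, Σx² = 443
Sxx = Σx² − (Σx)²/n = 443 − 304.2 = 138.8
Sxy = Σxy − (Σx)(Σy)/n = 1030.8 − 670.8 = 360
b = Sxy/Sxx = 360/138.8 = 2.593660
a = ȳ − b·x̄ = 17.2 − 2.593660·7.8 = -3.030548

-3.031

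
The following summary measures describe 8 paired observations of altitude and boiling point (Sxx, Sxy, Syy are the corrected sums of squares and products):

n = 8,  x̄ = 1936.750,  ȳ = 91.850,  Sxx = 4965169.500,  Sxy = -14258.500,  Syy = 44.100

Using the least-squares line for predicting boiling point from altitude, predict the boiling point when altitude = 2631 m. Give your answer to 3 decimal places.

89.856

b = Sxy/Sxx = -14258.5/4965169.5 = -0.002872
a = ȳ − b·x̄ = 91.85 − (-0.002872)·1936.75 = 97.411774
ŷ(2631) = a + b·2631 = 97.411774 + (-0.002872)·2631 = 89.856319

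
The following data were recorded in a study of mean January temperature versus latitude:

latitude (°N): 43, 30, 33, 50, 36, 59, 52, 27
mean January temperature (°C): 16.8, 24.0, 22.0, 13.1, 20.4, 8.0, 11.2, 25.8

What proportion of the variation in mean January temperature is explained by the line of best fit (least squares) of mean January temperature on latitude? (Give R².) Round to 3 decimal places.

n = 8, Σx = 330, Σy = 141.3, Σxy = 5308.8, Σx² = 14548, Σy² = 2785.09
Sxx = Σx² − (Σx)²/n = 14548 − 13612.5 = 935.5
Sxy = Σxy − (Σx)(Σy)/n = 5308.8 − 5828.625 = -519.825
Syy = Σy² − (Σy)²/n = 2785.09 − 2495.71125 = 289.37875
R² = Sxy²/(Sxx·Syy) = (-519.825)²/(935.5·289.37875) = 0.998169

0.998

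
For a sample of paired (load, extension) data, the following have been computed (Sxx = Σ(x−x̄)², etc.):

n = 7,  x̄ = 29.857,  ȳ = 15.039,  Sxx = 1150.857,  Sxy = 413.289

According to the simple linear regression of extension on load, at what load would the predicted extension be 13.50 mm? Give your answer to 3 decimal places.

b = Sxy/Sxx = 413.289/1150.857 = 0.359114
a = ȳ − b·x̄ = 15.039 − 0.359114·29.857 = 4.316930
Set a + b·x = 13.50: x = (13.50 − 4.316930) / 0.359114 = 25.571454

25.571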